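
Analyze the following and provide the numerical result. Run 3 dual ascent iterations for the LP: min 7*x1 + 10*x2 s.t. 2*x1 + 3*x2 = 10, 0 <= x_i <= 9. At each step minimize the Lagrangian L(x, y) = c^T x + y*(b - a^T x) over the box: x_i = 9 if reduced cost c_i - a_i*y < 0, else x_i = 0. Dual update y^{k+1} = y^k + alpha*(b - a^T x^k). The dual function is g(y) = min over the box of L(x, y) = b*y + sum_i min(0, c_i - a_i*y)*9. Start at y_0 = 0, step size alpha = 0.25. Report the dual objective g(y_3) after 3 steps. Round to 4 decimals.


Dual ascent for LP: min 7*x1 + 10*x2, 2*x1 + 3*x2 = 10, 0 <= x_i <= 9
Step 1: y^k = 0.0, reduced costs: (7.0, 10.0)
  x^k = (0.0, 0.0), subgradient = b - a^T x = 10.0
  y^{k+1} = 0.0 + 0.25*10.0 = 2.5
Step 2: y^k = 2.5, reduced costs: (2.0, 2.5)
  x^k = (0.0, 0.0), subgradient = b - a^T x = 10.0
  y^{k+1} = 2.5 + 0.25*10.0 = 5.0
Step 3: y^k = 5.0, reduced costs: (-3.0, -5.0)
  x^k = (9.0, 9.0), subgradient = b - a^T x = -35.0
  y^{k+1} = 5.0 + 0.25*-35.0 = -3.75
Dual objective at y_3 = -3.75: reduced costs (14.5, 21.25), box minimizer x = (0.0, 0.0)
g(y_3) = b*y + (c1 - a1*y)*x1 + (c2 - a2*y)*x2 = 10*(-3.75) + 14.5*0.0 + 21.25*0.0 = -37.5 + 0.0 + 0.0 = -37.5


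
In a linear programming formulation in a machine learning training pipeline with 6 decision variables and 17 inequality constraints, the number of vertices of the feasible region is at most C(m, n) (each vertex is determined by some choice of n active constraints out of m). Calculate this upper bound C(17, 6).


Each vertex corresponds to some choice of n active constraints out of m, so the number of vertices is at most C(m, n) = m! / (n!(m-n)!).
m = 17, n = 6
Numerator: 17 * 16 * 15 * 14 * 13 * 12
Denominator: 6! = 720
C(17, 6) = 12376


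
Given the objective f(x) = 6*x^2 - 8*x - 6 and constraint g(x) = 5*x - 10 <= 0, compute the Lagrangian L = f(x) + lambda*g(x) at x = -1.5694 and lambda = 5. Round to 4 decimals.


Step 1: Evaluate f(x).
f(-1.5694) = 6*(-1.5694)^2 - 8*(-1.5694) - 6 = 21.3333
Step 2: Evaluate g(x).
g(-1.5694) = 5*-1.5694 - 10 = -17.847
Step 3: Compute Lagrangian.
L = 21.3333 + 5*-17.847 = -67.9017


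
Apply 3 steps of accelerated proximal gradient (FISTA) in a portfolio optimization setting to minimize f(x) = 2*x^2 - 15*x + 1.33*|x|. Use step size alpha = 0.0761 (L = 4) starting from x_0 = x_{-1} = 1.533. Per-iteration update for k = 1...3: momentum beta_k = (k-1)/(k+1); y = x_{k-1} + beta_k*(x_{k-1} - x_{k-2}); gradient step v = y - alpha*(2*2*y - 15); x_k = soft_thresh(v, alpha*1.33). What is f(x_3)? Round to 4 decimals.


FISTA on f(x) = 2*x^2 - 15*x + 1.33*|x|
L = 4, alpha = 0.0761
Iteration 1: beta = 0.0, y = 1.533 + 0.0*(1.533 - 1.533) = 1.533
  grad(y) = -8.868, v = y - alpha*grad = 2.2079
  prox(v) = soft_thresh(2.2079, 0.1012) = 2.1066
Iteration 2: beta = 0.3333, y = 2.1066 + 0.3333*(2.1066 - 1.533) = 2.2979
  grad(y) = -5.8086, v = y - alpha*grad = 2.7399
  prox(v) = soft_thresh(2.7399, 0.1012) = 2.6387
Iteration 3: beta = 0.5, y = 2.6387 + 0.5*(2.6387 - 2.1066) = 2.9047
  grad(y) = -3.3812, v = y - alpha*grad = 3.162
  prox(v) = soft_thresh(3.162, 0.1012) = 3.0608
f(x_3) = 2*3.0608^2 - 15*3.0608 + 1.33*|3.0608| = -23.1041


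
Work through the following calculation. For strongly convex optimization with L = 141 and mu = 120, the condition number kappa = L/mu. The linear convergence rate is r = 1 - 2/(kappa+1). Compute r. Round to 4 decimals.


Step 1: Compute the condition number.
kappa = L/mu = 141/120 = 1.175
Step 2: Compute the convergence rate.
r = 1 - 2/(kappa + 1) = 1 - 2*mu/(L + mu) = (L - mu)/(L + mu) = 21/261 = 0.0805


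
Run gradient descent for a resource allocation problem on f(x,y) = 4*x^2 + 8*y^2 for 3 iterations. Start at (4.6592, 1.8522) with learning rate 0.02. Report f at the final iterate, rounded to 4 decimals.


Gradient descent on f(x,y) = 4*x^2 + 8*y^2.
Starting point: (4.6592, 1.8522), alpha = 0.02
Step 1: grad_x = 2*4*4.6592 = 37.2736, grad_y = 2*8*1.8522 = 29.6352
  x_1 = 4.6592 - 0.02*37.2736 = 3.9137
  y_1 = 1.8522 - 0.02*29.6352 = 1.2595
Step 2: grad_x = 2*4*3.9137 = 31.3098, grad_y = 2*8*1.2595 = 20.1519
  x_2 = 3.9137 - 0.02*31.3098 = 3.2875
  y_2 = 1.2595 - 0.02*20.1519 = 0.8565
Step 3: grad_x = 2*4*3.2875 = 26.3003, grad_y = 2*8*0.8565 = 13.7033
  x_3 = 3.2875 - 0.02*26.3003 = 2.7615
  y_3 = 0.8565 - 0.02*13.7033 = 0.5824
f(2.7615, 0.5824) = 4*2.7615^2 + 8*0.5824^2 = 33.2175


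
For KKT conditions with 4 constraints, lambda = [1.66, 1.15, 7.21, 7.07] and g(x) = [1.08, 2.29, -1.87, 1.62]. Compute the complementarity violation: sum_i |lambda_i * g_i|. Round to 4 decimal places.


KKT complementary slackness check:
lambda_1 * g_1 = 1.66 * 1.08 = 1.7928
lambda_2 * g_2 = 1.15 * 2.29 = 2.6335
lambda_3 * g_3 = 7.21 * -1.87 = -13.4827
lambda_4 * g_4 = 7.07 * 1.62 = 11.4534
Total violation = 1.7928 + 2.6335 + 13.4827 + 11.4534 = 29.3624


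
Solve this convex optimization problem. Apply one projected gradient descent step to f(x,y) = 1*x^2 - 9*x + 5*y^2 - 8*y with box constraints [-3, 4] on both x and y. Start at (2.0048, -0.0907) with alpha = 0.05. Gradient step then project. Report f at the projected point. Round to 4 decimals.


Step 1: Compute gradient at (2.0048, -0.0907).
grad_x = 2*1*2.0048 - 9 = -4.9904
grad_y = 2*5*-0.0907 - 8 = -8.907
Step 2: Gradient step.
x_raw = 2.0048 - 0.05*-4.9904 = 2.2543
y_raw = -0.0907 - 0.05*-8.907 = 0.3547
Step 3: Project onto [-3, 4].
x_proj = clip(2.2543) = 2.2543
y_proj = clip(0.3547) = 0.3547
Step 4: Evaluate f.
f(2.2543, 0.3547) = -17.4152


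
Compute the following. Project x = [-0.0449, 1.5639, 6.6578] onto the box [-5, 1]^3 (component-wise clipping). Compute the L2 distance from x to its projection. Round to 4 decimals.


Project each component onto [-5, 1].
clip(-0.0449) = -0.0449, clip(1.5639) = 1.0, clip(6.6578) = 1.0
Projection = [-0.0449, 1.0, 1.0]
Squared diffs: [0.0, 0.318, 32.0107]
Distance = sqrt(32.3287) = 5.6858


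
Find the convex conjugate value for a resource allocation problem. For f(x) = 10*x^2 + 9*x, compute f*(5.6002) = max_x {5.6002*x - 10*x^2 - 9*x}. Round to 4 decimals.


f*(y) = sup_x {y*x - a*x^2 - b*x} = sup_x {(y-b)*x - a*x^2}
FOC: (y - b) - 2a*x = 0 => x* = (y - b)/(2a)
x* = (5.6002 - 9)/(2*10) = -0.17
f*(5.6002) = (y-b)^2/(4a) = (5.6002 - 9)^2/(4*10)
= 11.5586/40 = 0.289


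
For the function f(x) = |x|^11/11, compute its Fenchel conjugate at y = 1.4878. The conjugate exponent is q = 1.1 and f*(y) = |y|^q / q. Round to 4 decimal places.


The conjugate exponent q satisfies 1/p + 1/q = 1.
p = 11, so q = 11/(11 - 1) = 1.1
|y|^q = 1.4878^1.1 = 1.5481
f*(1.4878) = 1.5481 / 1.1 = 1.4074


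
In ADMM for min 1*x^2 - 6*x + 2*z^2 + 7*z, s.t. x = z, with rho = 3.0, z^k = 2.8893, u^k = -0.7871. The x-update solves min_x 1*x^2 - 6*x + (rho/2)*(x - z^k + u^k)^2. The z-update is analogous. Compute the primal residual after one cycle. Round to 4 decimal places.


ADMM iteration with rho = 3.0, z^k = 2.8893, u^k = -0.7871
Step 1: x-update.
Minimize 1*x^2 - 6*x + (3.0/2)*(x - 2.8893 - 0.7871)^2
FOC: (2*1 + 3.0)*x = 6 + 3.0*(2.8893 + 0.7871)
x^{k+1} = 3.4058
Step 2: z-update.
Minimize 2*z^2 + 7*z + (3.0/2)*(3.4058 - z - 0.7871)^2
FOC: (2*2 + 3.0)*z = -7 + 3.0*(3.4058 - 0.7871)
z^{k+1} = 0.1223
Step 3: u-update.
u^{k+1} = -0.7871 + 3.4058 - 0.1223 = 2.4964
Step 4: Primal residual = |3.4058 - 0.1223| = 3.2835


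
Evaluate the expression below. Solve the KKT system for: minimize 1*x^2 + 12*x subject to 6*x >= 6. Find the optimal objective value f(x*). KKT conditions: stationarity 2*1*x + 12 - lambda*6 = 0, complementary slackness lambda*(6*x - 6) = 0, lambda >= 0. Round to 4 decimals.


Step 1: Try lambda = 0 (constraint inactive).
x_unc = -12/(2*1) = -6.0
Check: 6*-6.0 = -36.0 < 6 -- violated!
Step 2: Constraint must be active: 6*x = 6
x* = 6/6 = 1.0
lambda = (2*1*1.0 + 12)/6 = 2.3333
Step 3: Compute optimal value.
f(x*) = 1*1.0^2 + 12*1.0 = 13.0


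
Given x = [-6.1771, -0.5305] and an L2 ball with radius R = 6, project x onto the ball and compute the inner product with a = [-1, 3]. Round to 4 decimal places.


Step 1: Compute ||x|| (intermediates to 6 decimals).
||x|| = sqrt((-6.1771)^2 + (-0.5305)^2) = 6.199838
Step 2: Project.
Since ||x|| > R, scale = R/||x|| = 6/6.199838 = 0.967767, proj(x) = scale * x
proj(x) = [-5.977994, -0.5134]
Step 3: Dot product.
a^T * proj(x) = -1*(-5.977994) + 3*(-0.5134) = 4.4378


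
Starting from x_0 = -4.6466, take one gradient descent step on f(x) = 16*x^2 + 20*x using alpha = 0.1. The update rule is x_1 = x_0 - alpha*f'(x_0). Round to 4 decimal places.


We compute the gradient at x_0 and apply the update.
f'(x) = 32*x + 20
f'(-4.6466) = 32*-4.6466 + 20 = -128.6912
x_1 = -4.6466 - 0.1*-128.6912 = 8.2225


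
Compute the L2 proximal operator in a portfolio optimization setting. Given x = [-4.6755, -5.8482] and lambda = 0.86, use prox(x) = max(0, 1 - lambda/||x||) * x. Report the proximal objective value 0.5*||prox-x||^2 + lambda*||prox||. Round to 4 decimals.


Step 1: Compute ||x||.
||x|| = 7.4874
Step 2: Compute scaling factor.
scale = max(0, 1 - 0.86/7.4874) = 0.8851
Step 3: prox(x) = [-4.1385, -5.1765]
||prox(x)|| = 6.6274
Step 4: Proximal objective.
0.5*||prox-x||^2 = 0.3698
lambda*||prox|| = 5.6996
Total = 6.0694


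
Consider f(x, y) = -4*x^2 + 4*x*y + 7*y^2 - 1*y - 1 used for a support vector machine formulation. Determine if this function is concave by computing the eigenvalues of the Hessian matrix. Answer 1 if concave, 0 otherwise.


The Hessian of f(x,y) = -4*x^2 + 4*x*y + 7*y^2 - 1*y - 1 is:
H = [[-8, 4], [4, 14]]
Trace = -8 + 14 = 6
Determinant = -8*14 - (4)^2 = -128
Discriminant = (6)^2 - 4*-128 = 548.0
Eigenvalues: lambda_1 = -8.7047, lambda_2 = 14.7047
The function is not concave.

0


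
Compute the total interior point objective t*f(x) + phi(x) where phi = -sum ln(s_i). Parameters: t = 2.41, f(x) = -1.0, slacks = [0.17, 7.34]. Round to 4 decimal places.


Step 1: Compute log-barrier.
ln values: [-1.772, 1.9933]
phi = -(-1.772 + 1.9933) = -0.2214
Step 2: Compute augmented objective.
t*f(x) = 2.41*-1.0 = -2.41
Total = -2.41 - 0.2214 = -2.6314


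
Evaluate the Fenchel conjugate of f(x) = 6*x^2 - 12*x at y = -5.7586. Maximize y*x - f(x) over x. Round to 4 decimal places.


f*(y) = sup_x {y*x - a*x^2 - b*x} = sup_x {(y-b)*x - a*x^2}
FOC: (y - b) - 2a*x = 0 => x* = (y - b)/(2a)
x* = (-5.7586 + 12)/(2*6) = 0.5201
f*(-5.7586) = (y-b)^2/(4a) = (-5.7586 + 12)^2/(4*6)
= 38.9551/24 = 1.6231


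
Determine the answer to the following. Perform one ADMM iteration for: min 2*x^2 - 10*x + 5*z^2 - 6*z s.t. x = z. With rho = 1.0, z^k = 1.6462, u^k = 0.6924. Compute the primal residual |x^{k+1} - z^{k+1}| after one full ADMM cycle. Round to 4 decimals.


ADMM iteration with rho = 1.0, z^k = 1.6462, u^k = 0.6924
Step 1: x-update.
Minimize 2*x^2 - 10*x + (1.0/2)*(x - 1.6462 + 0.6924)^2
FOC: (2*2 + 1.0)*x = 10 + 1.0*(1.6462 - 0.6924)
x^{k+1} = 2.1908
Step 2: z-update.
Minimize 5*z^2 - 6*z + (1.0/2)*(2.1908 - z + 0.6924)^2
FOC: (2*5 + 1.0)*z = 6 + 1.0*(2.1908 + 0.6924)
z^{k+1} = 0.8076
Step 3: u-update.
u^{k+1} = 0.6924 + 2.1908 - 0.8076 = 2.0756
Step 4: Primal residual = |2.1908 - 0.8076| = 1.3832


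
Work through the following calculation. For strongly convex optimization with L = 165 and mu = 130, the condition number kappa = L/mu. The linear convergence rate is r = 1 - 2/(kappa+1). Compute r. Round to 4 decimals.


Step 1: Compute the condition number.
kappa = L/mu = 165/130 = 1.2692
Step 2: Compute the convergence rate.
r = 1 - 2/(kappa + 1) = 1 - 2*mu/(L + mu) = (L - mu)/(L + mu) = 35/295 = 0.1186


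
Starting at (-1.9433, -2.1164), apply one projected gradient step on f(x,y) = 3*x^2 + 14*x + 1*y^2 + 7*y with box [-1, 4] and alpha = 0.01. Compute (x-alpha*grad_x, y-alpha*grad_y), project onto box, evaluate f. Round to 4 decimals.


Step 1: Compute gradient at (-1.9433, -2.1164).
grad_x = 2*3*-1.9433 + 14 = 2.3402
grad_y = 2*1*-2.1164 + 7 = 2.7672
Step 2: Gradient step.
x_raw = -1.9433 - 0.01*2.3402 = -1.9667
y_raw = -2.1164 - 0.01*2.7672 = -2.1441
Step 3: Project onto [-1, 4].
x_proj = clip(-1.9667) = -1.0
y_proj = clip(-2.1441) = -1.0
Step 4: Evaluate f.
f(-1.0, -1.0) = -17.0


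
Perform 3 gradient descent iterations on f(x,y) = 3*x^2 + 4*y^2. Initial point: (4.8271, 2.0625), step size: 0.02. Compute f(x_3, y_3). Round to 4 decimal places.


Gradient descent on f(x,y) = 3*x^2 + 4*y^2.
Starting point: (4.8271, 2.0625), alpha = 0.02
Step 1: grad_x = 2*3*4.8271 = 28.9626, grad_y = 2*4*2.0625 = 16.5
  x_1 = 4.8271 - 0.02*28.9626 = 4.2478
  y_1 = 2.0625 - 0.02*16.5 = 1.7325
Step 2: grad_x = 2*3*4.2478 = 25.4871, grad_y = 2*4*1.7325 = 13.86
  x_2 = 4.2478 - 0.02*25.4871 = 3.7381
  y_2 = 1.7325 - 0.02*13.86 = 1.4553
Step 3: grad_x = 2*3*3.7381 = 22.4286, grad_y = 2*4*1.4553 = 11.6424
  x_3 = 3.7381 - 0.02*22.4286 = 3.2895
  y_3 = 1.4553 - 0.02*11.6424 = 1.2225
f(3.2895, 1.2225) = 3*3.2895^2 + 4*1.2225^2 = 38.4406


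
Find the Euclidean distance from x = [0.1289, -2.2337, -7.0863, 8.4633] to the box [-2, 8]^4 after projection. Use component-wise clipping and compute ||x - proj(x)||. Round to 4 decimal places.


Project each component onto [-2, 8].
clip(0.1289) = 0.1289, clip(-2.2337) = -2.0, clip(-7.0863) = -2.0, clip(8.4633) = 8.0
Projection = [0.1289, -2.0, -2.0, 8.0]
Squared diffs: [0.0, 0.0546, 25.8704, 0.2146]
Distance = sqrt(26.1396) = 5.1127


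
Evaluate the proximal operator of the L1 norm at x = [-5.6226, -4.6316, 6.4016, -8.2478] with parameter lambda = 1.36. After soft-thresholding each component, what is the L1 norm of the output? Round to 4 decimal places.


Soft-thresholding with lambda = 1.36:
prox(-5.6226) = sign(-5.6226)*max(|-5.6226| - 1.36, 0) = -4.2626
prox(-4.6316) = sign(-4.6316)*max(|-4.6316| - 1.36, 0) = -3.2716
prox(6.4016) = sign(6.4016)*max(|6.4016| - 1.36, 0) = 5.0416
prox(-8.2478) = sign(-8.2478)*max(|-8.2478| - 1.36, 0) = -6.8878
prox(x) = [-4.2626, -3.2716, 5.0416, -6.8878]
||prox(x)||_1 = 4.2626 + 3.2716 + 5.0416 + 6.8878 = 19.4636


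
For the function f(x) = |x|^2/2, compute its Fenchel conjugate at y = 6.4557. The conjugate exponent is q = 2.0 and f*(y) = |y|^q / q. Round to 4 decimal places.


The conjugate exponent q satisfies 1/p + 1/q = 1.
p = 2, so q = 2/(2 - 1) = 2.0
|y|^q = 6.4557^2.0 = 41.6761
f*(6.4557) = 41.6761 / 2.0 = 20.838


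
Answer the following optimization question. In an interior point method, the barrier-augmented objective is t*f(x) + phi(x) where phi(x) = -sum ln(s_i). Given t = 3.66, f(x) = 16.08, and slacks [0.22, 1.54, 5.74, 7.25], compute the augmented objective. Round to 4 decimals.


Step 1: Compute log-barrier.
ln values: [-1.5141, 0.4318, 1.7475, 1.981]
phi = -(-1.5141 + 0.4318 + 1.7475 + 1.981) = -2.6461
Step 2: Compute augmented objective.
t*f(x) = 3.66*16.08 = 58.8528
Total = 58.8528 - 2.6461 = 56.2067


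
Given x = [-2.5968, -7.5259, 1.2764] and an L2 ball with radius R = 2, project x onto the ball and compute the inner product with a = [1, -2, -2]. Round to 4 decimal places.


Step 1: Compute ||x|| (intermediates to 6 decimals).
||x|| = sqrt((-2.5968)^2 + (-7.5259)^2 + 1.2764^2) = 8.062986
Step 2: Project.
Since ||x|| > R, scale = R/||x|| = 2/8.062986 = 0.248047, proj(x) = scale * x
proj(x) = [-0.644128, -1.866777, 0.316607]
Step 3: Dot product.
a^T * proj(x) = 1*(-0.644128) - 2*(-1.866777) - 2*0.316607 = 2.4562


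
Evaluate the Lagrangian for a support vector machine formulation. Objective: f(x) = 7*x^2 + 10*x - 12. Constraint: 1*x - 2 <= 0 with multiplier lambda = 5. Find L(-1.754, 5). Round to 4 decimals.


Step 1: Evaluate f(x).
f(-1.754) = 7*(-1.754)^2 + 10*(-1.754) - 12 = -8.0044
Step 2: Evaluate g(x).
g(-1.754) = 1*-1.754 - 2 = -3.754
Step 3: Compute Lagrangian.
L = -8.0044 + 5*-3.754 = -26.7744


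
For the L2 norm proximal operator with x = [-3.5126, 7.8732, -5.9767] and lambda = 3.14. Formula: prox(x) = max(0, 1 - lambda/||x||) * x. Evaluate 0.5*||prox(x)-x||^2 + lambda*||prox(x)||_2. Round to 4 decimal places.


Step 1: Compute ||x||.
||x|| = 10.4903
Step 2: Compute scaling factor.
scale = max(0, 1 - 3.14/10.4903) = 0.7007
Step 3: prox(x) = [-2.4612, 5.5166, -4.1877]
||prox(x)|| = 7.3503
Step 4: Proximal objective.
0.5*||prox-x||^2 = 4.9298
lambda*||prox|| = 23.0799
Total = 28.0098


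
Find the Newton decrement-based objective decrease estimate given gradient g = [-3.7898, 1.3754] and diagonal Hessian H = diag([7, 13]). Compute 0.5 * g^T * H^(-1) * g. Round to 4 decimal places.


Step 1: H is diagonal, so H^(-1) * g = [-0.5414, 0.1058].
Step 2: g^T H^(-1) g = sum_i g_i^2 / H_ii
  = (-3.7898)^2/7 + (1.3754)^2/13
  = 2.0518 + 0.1455 = 2.1973
Step 3: Objective decrease = 0.5 * g^T H^(-1) g = 1.0987


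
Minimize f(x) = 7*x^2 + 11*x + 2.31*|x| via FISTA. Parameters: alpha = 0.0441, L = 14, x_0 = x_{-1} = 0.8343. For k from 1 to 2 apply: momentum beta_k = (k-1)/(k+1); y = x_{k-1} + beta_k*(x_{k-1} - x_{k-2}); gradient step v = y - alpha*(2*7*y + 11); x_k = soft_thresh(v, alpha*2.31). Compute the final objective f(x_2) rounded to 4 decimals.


FISTA on f(x) = 7*x^2 + 11*x + 2.31*|x|
L = 14, alpha = 0.0441
Iteration 1: beta = 0.0, y = 0.8343 + 0.0*(0.8343 - 0.8343) = 0.8343
  grad(y) = 22.6802, v = y - alpha*grad = -0.1659
  prox(v) = soft_thresh(-0.1659, 0.1019) = -0.064
Iteration 2: beta = 0.3333, y = -0.064 + 0.3333*(-0.064 - 0.8343) = -0.3635
  grad(y) = 5.9115, v = y - alpha*grad = -0.6242
  prox(v) = soft_thresh(-0.6242, 0.1019) = -0.5223
f(x_2) = 7*(-0.5223)^2 + 11*(-0.5223) + 2.31*|-0.5223| = -2.6292


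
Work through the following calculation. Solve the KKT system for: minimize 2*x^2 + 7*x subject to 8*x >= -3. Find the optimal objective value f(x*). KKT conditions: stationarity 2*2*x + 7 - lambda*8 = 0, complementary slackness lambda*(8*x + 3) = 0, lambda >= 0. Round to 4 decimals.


Step 1: Try lambda = 0 (constraint inactive).
x_unc = -7/(2*2) = -1.75
Check: 8*-1.75 = -14.0 < -3 -- violated!
Step 2: Constraint must be active: 8*x = -3
x* = -3/8 = -0.375
lambda = (2*2*(-0.375) + 7)/8 = 0.6875
Step 3: Compute optimal value.
f(x*) = 2*(-0.375)^2 + 7*(-0.375) = -2.3438


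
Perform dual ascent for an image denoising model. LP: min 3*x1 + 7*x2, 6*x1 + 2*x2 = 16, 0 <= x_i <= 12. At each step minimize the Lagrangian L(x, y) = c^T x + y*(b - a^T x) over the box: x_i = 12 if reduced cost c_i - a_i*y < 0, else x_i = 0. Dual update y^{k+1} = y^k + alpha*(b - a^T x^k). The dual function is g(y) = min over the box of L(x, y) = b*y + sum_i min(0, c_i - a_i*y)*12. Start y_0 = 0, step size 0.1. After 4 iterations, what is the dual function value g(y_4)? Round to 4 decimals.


Dual ascent for LP: min 3*x1 + 7*x2, 6*x1 + 2*x2 = 16, 0 <= x_i <= 12
Step 1: y^k = 0.0, reduced costs: (3.0, 7.0)
  x^k = (0.0, 0.0), subgradient = b - a^T x = 16.0
  y^{k+1} = 0.0 + 0.1*16.0 = 1.6
Step 2: y^k = 1.6, reduced costs: (-6.6, 3.8)
  x^k = (12.0, 0.0), subgradient = b - a^T x = -56.0
  y^{k+1} = 1.6 + 0.1*-56.0 = -4.0
Step 3: y^k = -4.0, reduced costs: (27.0, 15.0)
  x^k = (0.0, 0.0), subgradient = b - a^T x = 16.0
  y^{k+1} = -4.0 + 0.1*16.0 = -2.4
Step 4: y^k = -2.4, reduced costs: (17.4, 11.8)
  x^k = (0.0, 0.0), subgradient = b - a^T x = 16.0
  y^{k+1} = -2.4 + 0.1*16.0 = -0.8
Dual objective at y_4 = -0.8: reduced costs (7.8, 8.6), box minimizer x = (0.0, 0.0)
g(y_4) = b*y + (c1 - a1*y)*x1 + (c2 - a2*y)*x2 = 16*(-0.8) + 7.8*0.0 + 8.6*0.0 = -12.8 + 0.0 + 0.0 = -12.8


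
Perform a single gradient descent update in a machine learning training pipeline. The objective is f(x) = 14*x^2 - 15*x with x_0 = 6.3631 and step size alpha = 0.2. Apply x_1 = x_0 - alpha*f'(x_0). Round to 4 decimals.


We compute the gradient at x_0 and apply the update.
f'(x) = 28*x - 15
f'(6.3631) = 28*6.3631 - 15 = 163.1668
x_1 = 6.3631 - 0.2*163.1668 = -26.2703


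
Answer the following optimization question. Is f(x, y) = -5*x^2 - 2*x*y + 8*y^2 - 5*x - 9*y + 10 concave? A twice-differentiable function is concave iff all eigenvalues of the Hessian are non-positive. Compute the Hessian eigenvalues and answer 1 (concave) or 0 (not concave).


The Hessian of f(x,y) = -5*x^2 - 2*x*y + 8*y^2 - 5*x - 9*y + 10 is:
H = [[-10, -2], [-2, 16]]
Trace = -10 + 16 = 6
Determinant = -10*16 - (-2)^2 = -164
Discriminant = (6)^2 - 4*-164 = 692.0
Eigenvalues: lambda_1 = -10.1529, lambda_2 = 16.1529
The function is not concave.

0


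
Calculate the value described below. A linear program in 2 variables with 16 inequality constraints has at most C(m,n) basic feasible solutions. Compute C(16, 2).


Each vertex corresponds to some choice of n active constraints out of m, so the number of vertices is at most C(m, n) = m! / (n!(m-n)!).
m = 16, n = 2
Numerator: 16 * 15
Denominator: 2! = 2
C(16, 2) = 120


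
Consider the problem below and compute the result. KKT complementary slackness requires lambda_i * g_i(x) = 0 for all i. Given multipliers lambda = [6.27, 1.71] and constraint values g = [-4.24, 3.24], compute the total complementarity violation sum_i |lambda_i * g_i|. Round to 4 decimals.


KKT complementary slackness check:
lambda_1 * g_1 = 6.27 * -4.24 = -26.5848
lambda_2 * g_2 = 1.71 * 3.24 = 5.5404
Total violation = 26.5848 + 5.5404 = 32.1252


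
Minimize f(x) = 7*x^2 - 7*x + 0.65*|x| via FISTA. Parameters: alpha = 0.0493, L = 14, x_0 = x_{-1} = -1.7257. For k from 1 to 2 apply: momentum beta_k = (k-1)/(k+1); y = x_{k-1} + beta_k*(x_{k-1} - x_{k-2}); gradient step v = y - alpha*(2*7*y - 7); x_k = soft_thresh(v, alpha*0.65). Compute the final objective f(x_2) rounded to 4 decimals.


FISTA on f(x) = 7*x^2 - 7*x + 0.65*|x|
L = 14, alpha = 0.0493
Iteration 1: beta = 0.0, y = -1.7257 + 0.0*(-1.7257 + 1.7257) = -1.7257
  grad(y) = -31.1598, v = y - alpha*grad = -0.1895
  prox(v) = soft_thresh(-0.1895, 0.032) = -0.1575
Iteration 2: beta = 0.3333, y = -0.1575 + 0.3333*(-0.1575 + 1.7257) = 0.3653
  grad(y) = -1.8863, v = y - alpha*grad = 0.4583
  prox(v) = soft_thresh(0.4583, 0.032) = 0.4262
f(x_2) = 7*0.4262^2 - 7*0.4262 + 0.65*|0.4262| = -1.4349


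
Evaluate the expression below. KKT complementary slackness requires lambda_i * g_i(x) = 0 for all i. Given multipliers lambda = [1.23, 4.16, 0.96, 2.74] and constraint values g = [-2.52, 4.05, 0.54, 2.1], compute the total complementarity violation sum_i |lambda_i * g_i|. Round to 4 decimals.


KKT complementary slackness check:
lambda_1 * g_1 = 1.23 * -2.52 = -3.0996
lambda_2 * g_2 = 4.16 * 4.05 = 16.848
lambda_3 * g_3 = 0.96 * 0.54 = 0.5184
lambda_4 * g_4 = 2.74 * 2.1 = 5.754
Total violation = 3.0996 + 16.848 + 0.5184 + 5.754 = 26.22


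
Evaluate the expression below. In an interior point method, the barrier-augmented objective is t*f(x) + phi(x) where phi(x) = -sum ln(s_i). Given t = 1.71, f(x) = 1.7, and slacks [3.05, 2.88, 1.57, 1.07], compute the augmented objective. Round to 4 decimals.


Step 1: Compute log-barrier.
ln values: [1.1151, 1.0578, 0.4511, 0.0677]
phi = -(1.1151 + 1.0578 + 0.4511 + 0.0677) = -2.6917
Step 2: Compute augmented objective.
t*f(x) = 1.71*1.7 = 2.907
Total = 2.907 - 2.6917 = 0.2153


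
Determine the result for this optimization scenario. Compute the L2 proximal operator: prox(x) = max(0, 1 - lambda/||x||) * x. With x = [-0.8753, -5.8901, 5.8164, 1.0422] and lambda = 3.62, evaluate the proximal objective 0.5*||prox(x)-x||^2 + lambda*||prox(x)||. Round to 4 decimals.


Step 1: Compute ||x||.
||x|| = 8.389
Step 2: Compute scaling factor.
scale = max(0, 1 - 3.62/8.389) = 0.5685
Step 3: prox(x) = [-0.4976, -3.3484, 3.3065, 0.5925]
||prox(x)|| = 4.769
Step 4: Proximal objective.
0.5*||prox-x||^2 = 6.5522
lambda*||prox|| = 17.2638
Total = 23.8162


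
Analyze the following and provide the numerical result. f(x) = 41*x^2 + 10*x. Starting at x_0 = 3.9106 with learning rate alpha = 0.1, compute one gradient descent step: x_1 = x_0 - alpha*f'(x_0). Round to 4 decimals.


We compute the gradient at x_0 and apply the update.
f'(x) = 82*x + 10
f'(3.9106) = 82*3.9106 + 10 = 330.6692
x_1 = 3.9106 - 0.1*330.6692 = -29.1563


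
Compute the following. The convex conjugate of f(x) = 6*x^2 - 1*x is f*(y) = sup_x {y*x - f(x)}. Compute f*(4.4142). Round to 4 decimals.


f*(y) = sup_x {y*x - a*x^2 - b*x} = sup_x {(y-b)*x - a*x^2}
FOC: (y - b) - 2a*x = 0 => x* = (y - b)/(2a)
x* = (4.4142 + 1)/(2*6) = 0.4512
f*(4.4142) = (y-b)^2/(4a) = (4.4142 + 1)^2/(4*6)
= 29.3136/24 = 1.2214


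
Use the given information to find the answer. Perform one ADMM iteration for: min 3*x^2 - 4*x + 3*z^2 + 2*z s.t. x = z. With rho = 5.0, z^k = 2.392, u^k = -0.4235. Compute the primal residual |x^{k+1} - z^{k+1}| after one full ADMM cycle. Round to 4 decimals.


ADMM iteration with rho = 5.0, z^k = 2.392, u^k = -0.4235
Step 1: x-update.
Minimize 3*x^2 - 4*x + (5.0/2)*(x - 2.392 - 0.4235)^2
FOC: (2*3 + 5.0)*x = 4 + 5.0*(2.392 + 0.4235)
x^{k+1} = 1.6434
Step 2: z-update.
Minimize 3*z^2 + 2*z + (5.0/2)*(1.6434 - z - 0.4235)^2
FOC: (2*3 + 5.0)*z = -2 + 5.0*(1.6434 - 0.4235)
z^{k+1} = 0.3727
Step 3: u-update.
u^{k+1} = -0.4235 + 1.6434 - 0.3727 = 0.8472
Step 4: Primal residual = |1.6434 - 0.3727| = 1.2707


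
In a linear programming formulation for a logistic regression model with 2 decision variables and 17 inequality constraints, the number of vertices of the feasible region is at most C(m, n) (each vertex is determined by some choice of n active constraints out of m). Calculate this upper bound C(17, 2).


Each vertex corresponds to some choice of n active constraints out of m, so the number of vertices is at most C(m, n) = m! / (n!(m-n)!).
m = 17, n = 2
Numerator: 17 * 16
Denominator: 2! = 2
C(17, 2) = 136


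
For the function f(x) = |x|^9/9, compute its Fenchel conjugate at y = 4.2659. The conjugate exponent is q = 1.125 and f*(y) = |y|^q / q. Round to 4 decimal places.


The conjugate exponent q satisfies 1/p + 1/q = 1.
p = 9, so q = 9/(9 - 1) = 1.125
|y|^q = 4.2659^1.125 = 5.114
f*(4.2659) = 5.114 / 1.125 = 4.5458


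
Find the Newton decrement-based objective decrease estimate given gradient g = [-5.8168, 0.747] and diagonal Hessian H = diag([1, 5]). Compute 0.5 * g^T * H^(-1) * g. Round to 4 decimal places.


Step 1: H is diagonal, so H^(-1) * g = [-5.8168, 0.1494].
Step 2: g^T H^(-1) g = sum_i g_i^2 / H_ii
  = (-5.8168)^2/1 + (0.747)^2/5
  = 33.8352 + 0.1116 = 33.9468
Step 3: Objective decrease = 0.5 * g^T H^(-1) g = 16.9734


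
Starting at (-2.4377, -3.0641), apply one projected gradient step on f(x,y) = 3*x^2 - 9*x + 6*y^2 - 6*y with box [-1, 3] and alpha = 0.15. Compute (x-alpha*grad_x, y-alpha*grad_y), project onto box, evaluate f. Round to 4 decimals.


Step 1: Compute gradient at (-2.4377, -3.0641).
grad_x = 2*3*-2.4377 - 9 = -23.6262
grad_y = 2*6*-3.0641 - 6 = -42.7692
Step 2: Gradient step.
x_raw = -2.4377 - 0.15*-23.6262 = 1.1062
y_raw = -3.0641 - 0.15*-42.7692 = 3.3513
Step 3: Project onto [-1, 3].
x_proj = clip(1.1062) = 1.1062
y_proj = clip(3.3513) = 3.0
Step 4: Evaluate f.
f(1.1062, 3.0) = 29.7152


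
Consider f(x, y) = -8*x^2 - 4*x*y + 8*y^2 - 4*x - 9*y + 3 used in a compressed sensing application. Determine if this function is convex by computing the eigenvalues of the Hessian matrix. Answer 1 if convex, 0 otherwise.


The Hessian of f(x,y) = -8*x^2 - 4*x*y + 8*y^2 - 4*x - 9*y + 3 is:
H = [[-16, -4], [-4, 16]]
Trace = -16 + 16 = 0
Determinant = -16*16 - (-4)^2 = -272
Discriminant = (0)^2 - 4*-272 = 1088.0
Eigenvalues: lambda_1 = -16.4924, lambda_2 = 16.4924
The function is not convex.

0


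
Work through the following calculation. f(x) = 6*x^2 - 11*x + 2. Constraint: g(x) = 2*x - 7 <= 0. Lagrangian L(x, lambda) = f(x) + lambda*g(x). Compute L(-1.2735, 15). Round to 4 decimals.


Step 1: Evaluate f(x).
f(-1.2735) = 6*(-1.2735)^2 - 11*(-1.2735) + 2 = 25.7393
Step 2: Evaluate g(x).
g(-1.2735) = 2*-1.2735 - 7 = -9.547
Step 3: Compute Lagrangian.
L = 25.7393 + 15*-9.547 = -117.4657


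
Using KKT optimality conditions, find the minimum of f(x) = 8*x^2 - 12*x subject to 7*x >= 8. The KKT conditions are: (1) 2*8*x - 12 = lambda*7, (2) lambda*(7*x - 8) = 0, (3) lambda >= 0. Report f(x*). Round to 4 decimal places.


Step 1: Try lambda = 0 (constraint inactive).
x_unc = 12/(2*8) = 0.75
Check: 7*0.75 = 5.25 < 8 -- violated!
Step 2: Constraint must be active: 7*x = 8
x* = 8/7 = 1.1429 (rounded; the exact value 8/7 is used below)
lambda = (2*8*(8/7) - 12)/7 = 0.898
Step 3: Compute optimal value.
f(x*) = 8*(8/7)^2 - 12*(8/7) = -3.2653


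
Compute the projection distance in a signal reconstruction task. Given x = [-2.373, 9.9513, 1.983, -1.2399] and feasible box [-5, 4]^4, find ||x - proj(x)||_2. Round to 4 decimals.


Project each component onto [-5, 4].
clip(-2.373) = -2.373, clip(9.9513) = 4.0, clip(1.983) = 1.983, clip(-1.2399) = -1.2399
Projection = [-2.373, 4.0, 1.983, -1.2399]
Squared diffs: [0.0, 35.418, 0.0, 0.0]
Distance = sqrt(35.418) = 5.9513


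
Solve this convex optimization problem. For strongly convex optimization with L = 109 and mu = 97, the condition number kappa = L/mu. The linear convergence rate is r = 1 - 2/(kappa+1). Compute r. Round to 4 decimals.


Step 1: Compute the condition number.
kappa = L/mu = 109/97 = 1.1237
Step 2: Compute the convergence rate.
r = 1 - 2/(kappa + 1) = 1 - 2*mu/(L + mu) = (L - mu)/(L + mu) = 12/206 = 0.0583


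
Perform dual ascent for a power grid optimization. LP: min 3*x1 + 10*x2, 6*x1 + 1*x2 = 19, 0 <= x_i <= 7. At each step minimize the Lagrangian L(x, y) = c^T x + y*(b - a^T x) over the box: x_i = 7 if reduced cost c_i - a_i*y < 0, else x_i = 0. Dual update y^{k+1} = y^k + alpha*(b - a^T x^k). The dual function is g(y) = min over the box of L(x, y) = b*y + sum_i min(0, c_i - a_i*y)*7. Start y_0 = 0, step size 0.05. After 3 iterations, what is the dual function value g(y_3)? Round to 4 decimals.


Dual ascent for LP: min 3*x1 + 10*x2, 6*x1 + 1*x2 = 19, 0 <= x_i <= 7
Step 1: y^k = 0.0, reduced costs: (3.0, 10.0)
  x^k = (0.0, 0.0), subgradient = b - a^T x = 19.0
  y^{k+1} = 0.0 + 0.05*19.0 = 0.95
Step 2: y^k = 0.95, reduced costs: (-2.7, 9.05)
  x^k = (7.0, 0.0), subgradient = b - a^T x = -23.0
  y^{k+1} = 0.95 + 0.05*-23.0 = -0.2
Step 3: y^k = -0.2, reduced costs: (4.2, 10.2)
  x^k = (0.0, 0.0), subgradient = b - a^T x = 19.0
  y^{k+1} = -0.2 + 0.05*19.0 = 0.75
Dual objective at y_3 = 0.75: reduced costs (-1.5, 9.25), box minimizer x = (7.0, 0.0)
g(y_3) = b*y + (c1 - a1*y)*x1 + (c2 - a2*y)*x2 = 19*0.75 + (-1.5)*7.0 + 9.25*0.0 = 14.25 - 10.5 + 0.0 = 3.75


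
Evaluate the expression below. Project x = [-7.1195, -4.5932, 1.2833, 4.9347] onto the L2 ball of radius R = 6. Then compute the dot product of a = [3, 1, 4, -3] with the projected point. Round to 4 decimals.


Step 1: Compute ||x|| (intermediates to 6 decimals).
||x|| = sqrt((-7.1195)^2 + (-4.5932)^2 + 1.2833^2 + 4.9347^2) = 9.888523
Step 2: Project.
Since ||x|| > R, scale = R/||x|| = 6/9.888523 = 0.606764, proj(x) = scale * x
proj(x) = [-4.319856, -2.786988, 0.77866, 2.994198]
Step 3: Dot product.
a^T * proj(x) = 3*(-4.319856) + 1*(-2.786988) + 4*0.77866 - 3*2.994198 = -21.6145


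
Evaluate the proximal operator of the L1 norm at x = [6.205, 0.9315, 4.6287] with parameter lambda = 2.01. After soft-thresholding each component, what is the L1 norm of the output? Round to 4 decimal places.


Soft-thresholding with lambda = 2.01:
prox(6.205) = sign(6.205)*max(|6.205| - 2.01, 0) = 4.195
prox(0.9315) = sign(0.9315)*max(|0.9315| - 2.01, 0) = 0.0
prox(4.6287) = sign(4.6287)*max(|4.6287| - 2.01, 0) = 2.6187
prox(x) = [4.195, 0.0, 2.6187]
||prox(x)||_1 = 4.195 + 0.0 + 2.6187 = 6.8137


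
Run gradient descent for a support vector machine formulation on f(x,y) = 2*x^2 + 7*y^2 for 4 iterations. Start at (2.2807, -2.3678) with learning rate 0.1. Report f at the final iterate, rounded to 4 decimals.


Gradient descent on f(x,y) = 2*x^2 + 7*y^2.
Starting point: (2.2807, -2.3678), alpha = 0.1
Step 1: grad_x = 2*2*2.2807 = 9.1228, grad_y = 2*7*-2.3678 = -33.1492
  x_1 = 2.2807 - 0.1*9.1228 = 1.3684
  y_1 = -2.3678 - 0.1*-33.1492 = 0.9471
Step 2: grad_x = 2*2*1.3684 = 5.4737, grad_y = 2*7*0.9471 = 13.2597
  x_2 = 1.3684 - 0.1*5.4737 = 0.8211
  y_2 = 0.9471 - 0.1*13.2597 = -0.3788
Step 3: grad_x = 2*2*0.8211 = 3.2842, grad_y = 2*7*-0.3788 = -5.3039
  x_3 = 0.8211 - 0.1*3.2842 = 0.4926
  y_3 = -0.3788 - 0.1*-5.3039 = 0.1515
Step 4: grad_x = 2*2*0.4926 = 1.9705, grad_y = 2*7*0.1515 = 2.1215
  x_4 = 0.4926 - 0.1*1.9705 = 0.2956
  y_4 = 0.1515 - 0.1*2.1215 = -0.0606
f(0.2956, -0.0606) = 2*0.2956^2 + 7*(-0.0606)^2 = 0.2005


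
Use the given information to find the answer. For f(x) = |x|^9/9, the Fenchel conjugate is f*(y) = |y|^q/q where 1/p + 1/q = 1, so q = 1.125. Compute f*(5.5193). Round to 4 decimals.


The conjugate exponent q satisfies 1/p + 1/q = 1.
p = 9, so q = 9/(9 - 1) = 1.125
|y|^q = 5.5193^1.125 = 6.8331
f*(5.5193) = 6.8331 / 1.125 = 6.0739


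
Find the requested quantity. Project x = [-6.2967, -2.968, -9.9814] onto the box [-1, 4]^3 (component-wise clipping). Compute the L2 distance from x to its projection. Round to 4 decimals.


Project each component onto [-1, 4].
clip(-6.2967) = -1.0, clip(-2.968) = -1.0, clip(-9.9814) = -1.0
Projection = [-1.0, -1.0, -1.0]
Squared diffs: [28.055, 3.873, 80.6655]
Distance = sqrt(112.5935) = 10.611


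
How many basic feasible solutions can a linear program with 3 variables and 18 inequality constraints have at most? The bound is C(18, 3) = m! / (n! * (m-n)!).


Each vertex corresponds to some choice of n active constraints out of m, so the number of vertices is at most C(m, n) = m! / (n!(m-n)!).
m = 18, n = 3
Numerator: 18 * 17 * 16
Denominator: 3! = 6
C(18, 3) = 816


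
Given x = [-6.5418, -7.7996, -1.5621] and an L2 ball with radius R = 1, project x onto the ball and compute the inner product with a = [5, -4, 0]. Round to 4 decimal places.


Step 1: Compute ||x|| (intermediates to 6 decimals).
||x|| = sqrt((-6.5418)^2 + (-7.7996)^2 + (-1.5621)^2) = 10.298984
Step 2: Project.
Since ||x|| > R, scale = R/||x|| = 1/10.298984 = 0.097097, proj(x) = scale * x
proj(x) = [-0.635189, -0.757318, -0.151675]
Step 3: Dot product.
a^T * proj(x) = 5*(-0.635189) - 4*(-0.757318) + 0*(-0.151675) = -0.1467


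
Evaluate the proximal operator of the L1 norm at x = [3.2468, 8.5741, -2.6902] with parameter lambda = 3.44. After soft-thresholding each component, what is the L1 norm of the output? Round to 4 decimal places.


Soft-thresholding with lambda = 3.44:
prox(3.2468) = sign(3.2468)*max(|3.2468| - 3.44, 0) = 0.0
prox(8.5741) = sign(8.5741)*max(|8.5741| - 3.44, 0) = 5.1341
prox(-2.6902) = sign(-2.6902)*max(|-2.6902| - 3.44, 0) = 0.0
prox(x) = [0.0, 5.1341, 0.0]
||prox(x)||_1 = 0.0 + 5.1341 + 0.0 = 5.1341


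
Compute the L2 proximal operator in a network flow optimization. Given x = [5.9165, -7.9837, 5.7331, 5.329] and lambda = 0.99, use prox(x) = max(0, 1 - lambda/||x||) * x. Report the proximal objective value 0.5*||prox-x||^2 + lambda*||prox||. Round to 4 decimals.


Step 1: Compute ||x||.
||x|| = 12.6495
Step 2: Compute scaling factor.
scale = max(0, 1 - 0.99/12.6495) = 0.9217
Step 3: prox(x) = [5.4535, -7.3589, 5.2844, 4.9119]
||prox(x)|| = 11.6595
Step 4: Proximal objective.
0.5*||prox-x||^2 = 0.4901
lambda*||prox|| = 11.5429
Total = 12.033


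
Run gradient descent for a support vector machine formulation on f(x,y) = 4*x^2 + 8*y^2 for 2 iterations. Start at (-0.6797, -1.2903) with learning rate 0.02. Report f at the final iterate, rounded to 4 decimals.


Gradient descent on f(x,y) = 4*x^2 + 8*y^2.
Starting point: (-0.6797, -1.2903), alpha = 0.02
Step 1: grad_x = 2*4*-0.6797 = -5.4376, grad_y = 2*8*-1.2903 = -20.6448
  x_1 = -0.6797 - 0.02*-5.4376 = -0.5709
  y_1 = -1.2903 - 0.02*-20.6448 = -0.8774
Step 2: grad_x = 2*4*-0.5709 = -4.5676, grad_y = 2*8*-0.8774 = -14.0385
  x_2 = -0.5709 - 0.02*-4.5676 = -0.4796
  y_2 = -0.8774 - 0.02*-14.0385 = -0.5966
f(-0.4796, -0.5966) = 4*(-0.4796)^2 + 8*(-0.5966)^2 = 3.7678


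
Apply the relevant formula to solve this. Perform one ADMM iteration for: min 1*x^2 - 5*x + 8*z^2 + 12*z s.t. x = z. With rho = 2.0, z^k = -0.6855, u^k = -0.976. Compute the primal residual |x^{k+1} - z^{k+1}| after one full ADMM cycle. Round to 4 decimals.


ADMM iteration with rho = 2.0, z^k = -0.6855, u^k = -0.976
Step 1: x-update.
Minimize 1*x^2 - 5*x + (2.0/2)*(x + 0.6855 - 0.976)^2
FOC: (2*1 + 2.0)*x = 5 + 2.0*(-0.6855 + 0.976)
x^{k+1} = 1.3953
Step 2: z-update.
Minimize 8*z^2 + 12*z + (2.0/2)*(1.3953 - z - 0.976)^2
FOC: (2*8 + 2.0)*z = -12 + 2.0*(1.3953 - 0.976)
z^{k+1} = -0.6201
Step 3: u-update.
u^{k+1} = -0.976 + 1.3953 + 0.6201 = 1.0393
Step 4: Primal residual = |1.3953 + 0.6201| = 2.0153


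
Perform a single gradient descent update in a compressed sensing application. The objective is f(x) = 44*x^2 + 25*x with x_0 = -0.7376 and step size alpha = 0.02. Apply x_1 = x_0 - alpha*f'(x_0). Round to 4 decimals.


We compute the gradient at x_0 and apply the update.
f'(x) = 88*x + 25
f'(-0.7376) = 88*-0.7376 + 25 = -39.9088
x_1 = -0.7376 - 0.02*-39.9088 = 0.0606


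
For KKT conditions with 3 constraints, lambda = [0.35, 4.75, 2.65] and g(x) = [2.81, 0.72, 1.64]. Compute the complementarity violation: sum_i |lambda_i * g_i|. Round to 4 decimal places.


KKT complementary slackness check:
lambda_1 * g_1 = 0.35 * 2.81 = 0.9835
lambda_2 * g_2 = 4.75 * 0.72 = 3.42
lambda_3 * g_3 = 2.65 * 1.64 = 4.346
Total violation = 0.9835 + 3.42 + 4.346 = 8.7495


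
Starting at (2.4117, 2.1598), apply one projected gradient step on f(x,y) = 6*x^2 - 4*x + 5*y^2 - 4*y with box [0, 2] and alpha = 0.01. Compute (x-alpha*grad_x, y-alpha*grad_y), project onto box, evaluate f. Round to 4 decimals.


Step 1: Compute gradient at (2.4117, 2.1598).
grad_x = 2*6*2.4117 - 4 = 24.9404
grad_y = 2*5*2.1598 - 4 = 17.598
Step 2: Gradient step.
x_raw = 2.4117 - 0.01*24.9404 = 2.1623
y_raw = 2.1598 - 0.01*17.598 = 1.9838
Step 3: Project onto [0, 2].
x_proj = clip(2.1623) = 2.0
y_proj = clip(1.9838) = 1.9838
Step 4: Evaluate f.
f(2.0, 1.9838) = 27.7424


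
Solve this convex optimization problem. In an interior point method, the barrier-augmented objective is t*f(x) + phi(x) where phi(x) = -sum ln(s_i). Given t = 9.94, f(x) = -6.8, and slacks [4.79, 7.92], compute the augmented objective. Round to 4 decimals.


Step 1: Compute log-barrier.
ln values: [1.5665, 2.0694]
phi = -(1.5665 + 2.0694) = -3.6359
Step 2: Compute augmented objective.
t*f(x) = 9.94*-6.8 = -67.592
Total = -67.592 - 3.6359 = -71.2279


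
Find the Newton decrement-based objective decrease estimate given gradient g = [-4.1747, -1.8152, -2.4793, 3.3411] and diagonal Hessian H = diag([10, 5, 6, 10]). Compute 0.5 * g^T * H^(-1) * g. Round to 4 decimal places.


Step 1: H is diagonal, so H^(-1) * g = [-0.4175, -0.363, -0.4132, 0.3341].
Step 2: g^T H^(-1) g = sum_i g_i^2 / H_ii
  = (-4.1747)^2/10 + (-1.8152)^2/5 + (-2.4793)^2/6 + (3.3411)^2/10
  = 1.7428 + 0.659 + 1.0245 + 1.1163 = 4.5426
Step 3: Objective decrease = 0.5 * g^T H^(-1) g = 2.2713


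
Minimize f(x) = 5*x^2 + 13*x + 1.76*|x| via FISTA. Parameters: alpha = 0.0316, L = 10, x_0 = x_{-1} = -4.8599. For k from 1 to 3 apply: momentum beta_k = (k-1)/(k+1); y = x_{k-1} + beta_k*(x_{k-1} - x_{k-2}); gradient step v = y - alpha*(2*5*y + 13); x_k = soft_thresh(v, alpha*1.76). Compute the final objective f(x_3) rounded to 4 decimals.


FISTA on f(x) = 5*x^2 + 13*x + 1.76*|x|
L = 10, alpha = 0.0316
Iteration 1: beta = 0.0, y = -4.8599 + 0.0*(-4.8599 + 4.8599) = -4.8599
  grad(y) = -35.599, v = y - alpha*grad = -3.735
  prox(v) = soft_thresh(-3.735, 0.0556) = -3.6794
Iteration 2: beta = 0.3333, y = -3.6794 + 0.3333*(-3.6794 + 4.8599) = -3.2858
  grad(y) = -19.8584, v = y - alpha*grad = -2.6583
  prox(v) = soft_thresh(-2.6583, 0.0556) = -2.6027
Iteration 3: beta = 0.5, y = -2.6027 + 0.5*(-2.6027 + 3.6794) = -2.0644
  grad(y) = -7.6437, v = y - alpha*grad = -1.8228
  prox(v) = soft_thresh(-1.8228, 0.0556) = -1.7672
f(x_3) = 5*(-1.7672)^2 + 13*(-1.7672) + 1.76*|-1.7672| = -4.2483


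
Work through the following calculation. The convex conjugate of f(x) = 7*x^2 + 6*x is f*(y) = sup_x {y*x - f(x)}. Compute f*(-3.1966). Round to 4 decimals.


f*(y) = sup_x {y*x - a*x^2 - b*x} = sup_x {(y-b)*x - a*x^2}
FOC: (y - b) - 2a*x = 0 => x* = (y - b)/(2a)
x* = (-3.1966 - 6)/(2*7) = -0.6569
f*(-3.1966) = (y-b)^2/(4a) = (-3.1966 - 6)^2/(4*7)
= 84.5775/28 = 3.0206
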